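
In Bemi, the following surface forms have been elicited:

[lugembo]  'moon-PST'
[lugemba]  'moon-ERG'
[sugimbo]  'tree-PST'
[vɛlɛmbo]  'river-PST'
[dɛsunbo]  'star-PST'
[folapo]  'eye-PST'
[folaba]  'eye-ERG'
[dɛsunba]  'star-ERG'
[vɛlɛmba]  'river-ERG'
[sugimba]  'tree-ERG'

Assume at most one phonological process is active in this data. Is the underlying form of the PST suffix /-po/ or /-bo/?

/-po/

The PST morpheme has two allomorphs, [-bo] and [-po].
The ERG suffix, which begins with [b], is invariant after every stem; so [b] is not altered by any rule here.
So the underlying form is /-po/, and voiceless stops become voiced after a nasal.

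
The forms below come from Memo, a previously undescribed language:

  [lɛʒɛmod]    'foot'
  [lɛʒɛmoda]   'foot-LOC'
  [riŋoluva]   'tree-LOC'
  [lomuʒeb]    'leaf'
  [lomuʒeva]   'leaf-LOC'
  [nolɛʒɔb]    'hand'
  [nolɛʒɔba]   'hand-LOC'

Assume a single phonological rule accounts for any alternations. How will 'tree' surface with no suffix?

The stem for 'leaf' ends in [b] in [lomuʒeb] but [v] in [lomuʒeva].
Compare 'hand', with invariant [b] in [nolɛʒɔb] and [nolɛʒɔba]: an analysis with underlying /b/ and a rule producing [v] before the LOC suffix would wrongly predict alternation here too.
So /v/ is underlying, and a rule of word-final hardening — voiced fricatives become stops word-finally — gives [b].
From [riŋoluva] the stem 'tree' is /riŋoluv/; word-finally this yields [riŋolub].

[riŋolub]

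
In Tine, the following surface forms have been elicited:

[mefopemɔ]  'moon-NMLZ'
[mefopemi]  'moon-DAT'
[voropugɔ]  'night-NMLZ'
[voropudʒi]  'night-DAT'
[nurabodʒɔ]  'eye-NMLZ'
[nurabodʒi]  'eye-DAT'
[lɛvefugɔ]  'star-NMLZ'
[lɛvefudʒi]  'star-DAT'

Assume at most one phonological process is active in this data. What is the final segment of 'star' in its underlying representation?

'star' shows [g] ~ [dʒ] at the end of the stem ([lɛvefugɔ] vs [lɛvefudʒi]).
But 'eye' keeps [dʒ] in both environments ([nurabodʒɔ], [nurabodʒi]), so there is no rule changing /dʒ/ to [g] before the NMLZ suffix.
The underlying segment must be /g/; /g/ becomes palato-alveolar [dʒ] before a front vowel, yielding [dʒ] there.

/g/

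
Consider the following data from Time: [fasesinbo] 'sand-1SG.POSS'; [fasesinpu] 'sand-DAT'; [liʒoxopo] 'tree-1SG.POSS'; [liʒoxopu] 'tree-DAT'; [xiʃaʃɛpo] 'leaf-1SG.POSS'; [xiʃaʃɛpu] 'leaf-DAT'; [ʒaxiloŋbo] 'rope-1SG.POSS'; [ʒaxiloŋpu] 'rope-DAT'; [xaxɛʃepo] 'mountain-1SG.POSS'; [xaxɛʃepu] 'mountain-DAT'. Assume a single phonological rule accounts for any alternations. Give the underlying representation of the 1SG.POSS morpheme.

The 1SG.POSS morpheme has two allomorphs, [-bo] and [-po].
By contrast the DAT suffix keeps its initial [p] throughout — that segment must be underlying.
The 1SG.POSS suffix is therefore /-bo/ underlyingly, with post-vocalic devoicing: voiced stops become voiceless after a vowel.

/-bo/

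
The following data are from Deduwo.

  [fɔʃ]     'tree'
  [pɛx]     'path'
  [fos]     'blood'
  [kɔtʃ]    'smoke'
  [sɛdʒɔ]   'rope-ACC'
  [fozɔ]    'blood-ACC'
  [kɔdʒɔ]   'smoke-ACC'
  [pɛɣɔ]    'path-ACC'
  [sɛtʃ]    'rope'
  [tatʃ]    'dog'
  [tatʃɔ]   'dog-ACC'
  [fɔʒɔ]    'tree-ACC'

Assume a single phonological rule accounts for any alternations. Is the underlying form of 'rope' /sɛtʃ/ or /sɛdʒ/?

/sɛdʒ/

The root 'rope' surfaces as [sɛtʃ] and [sɛdʒɔ], with a stem-final [tʃ] ~ [dʒ] alternation.
The stem 'dog' ([tatʃ], [tatʃɔ]) shows [tʃ] unchanged in both environments, so [tʃ] cannot be basic with [dʒ] derived before the ACC suffix.
The alternation reflects word-final obstruent devoicing: voiced obstruents become voiceless word-finally. /dʒ/ is underlying.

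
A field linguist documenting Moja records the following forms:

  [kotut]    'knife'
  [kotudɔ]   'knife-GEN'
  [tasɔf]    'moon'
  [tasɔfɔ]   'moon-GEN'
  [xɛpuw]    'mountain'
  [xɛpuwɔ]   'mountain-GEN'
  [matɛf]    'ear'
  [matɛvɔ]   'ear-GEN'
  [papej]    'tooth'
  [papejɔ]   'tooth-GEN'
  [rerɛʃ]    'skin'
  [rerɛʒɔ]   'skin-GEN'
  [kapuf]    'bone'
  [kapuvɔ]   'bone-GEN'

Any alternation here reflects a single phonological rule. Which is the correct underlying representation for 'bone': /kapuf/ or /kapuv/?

/kapuv/

'bone' shows [f] ~ [v] at the end of the stem ([kapuf] vs [kapuvɔ]).
The stem 'moon' ([tasɔf], [tasɔfɔ]) shows [f] unchanged in both environments, so [f] cannot be basic with [v] derived before the GEN suffix.
So /v/ is underlying, and a rule of word-final obstruent devoicing — voiced obstruents become voiceless word-finally — gives [f].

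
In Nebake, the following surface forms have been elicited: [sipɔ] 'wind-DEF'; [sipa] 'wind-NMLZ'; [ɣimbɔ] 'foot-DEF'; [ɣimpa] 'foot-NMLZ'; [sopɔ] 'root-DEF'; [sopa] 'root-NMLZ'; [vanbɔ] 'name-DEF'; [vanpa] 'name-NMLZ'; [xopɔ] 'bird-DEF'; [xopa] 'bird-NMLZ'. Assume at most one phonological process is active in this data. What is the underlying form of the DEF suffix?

The DEF morpheme has two allomorphs, [-bɔ] and [-pɔ].
The NMLZ suffix, which begins with [p], is invariant after every stem; so [p] is not altered by any rule here.
The DEF suffix is therefore /-bɔ/ underlyingly, with post-vocalic devoicing: voiced stops become voiceless after a vowel.

/-bɔ/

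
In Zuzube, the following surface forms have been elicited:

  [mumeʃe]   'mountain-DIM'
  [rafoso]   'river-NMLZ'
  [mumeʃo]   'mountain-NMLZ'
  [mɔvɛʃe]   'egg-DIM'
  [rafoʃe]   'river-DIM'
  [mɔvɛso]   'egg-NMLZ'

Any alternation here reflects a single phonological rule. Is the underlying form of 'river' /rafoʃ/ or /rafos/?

The root 'river' surfaces as [rafoʃe] and [rafoso], with a stem-final [ʃ] ~ [s] alternation.
But 'mountain' keeps [ʃ] in both environments ([mumeʃe], [mumeʃo]), so there is no rule changing /ʃ/ to [s] before the NMLZ suffix.
The underlying segment must be /s/; /s/ becomes palato-alveolar [ʃ] before a front vowel, yielding [ʃ] there.

/rafos/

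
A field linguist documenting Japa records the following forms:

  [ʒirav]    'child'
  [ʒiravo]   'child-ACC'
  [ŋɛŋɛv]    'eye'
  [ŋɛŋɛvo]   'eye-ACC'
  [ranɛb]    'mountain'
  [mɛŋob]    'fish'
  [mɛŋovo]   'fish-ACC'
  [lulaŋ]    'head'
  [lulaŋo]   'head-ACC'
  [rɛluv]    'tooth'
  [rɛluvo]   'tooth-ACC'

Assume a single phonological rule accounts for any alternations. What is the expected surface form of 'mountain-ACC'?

[ranɛvo]

In [mɛŋob] and [mɛŋovo] the final segment of 'fish' alternates: [b] ~ [v].
Compare 'tooth', with invariant [v] in [rɛluv] and [rɛluvo]: an analysis with underlying /v/ and a rule producing [b] in isolation would wrongly predict alternation here too.
The alternation reflects intervocalic spirantization: voiced stops become fricatives between vowels. /b/ is underlying.
From [ranɛb] the stem 'mountain' is /ranɛb/; between vowels this yields [ranɛvo].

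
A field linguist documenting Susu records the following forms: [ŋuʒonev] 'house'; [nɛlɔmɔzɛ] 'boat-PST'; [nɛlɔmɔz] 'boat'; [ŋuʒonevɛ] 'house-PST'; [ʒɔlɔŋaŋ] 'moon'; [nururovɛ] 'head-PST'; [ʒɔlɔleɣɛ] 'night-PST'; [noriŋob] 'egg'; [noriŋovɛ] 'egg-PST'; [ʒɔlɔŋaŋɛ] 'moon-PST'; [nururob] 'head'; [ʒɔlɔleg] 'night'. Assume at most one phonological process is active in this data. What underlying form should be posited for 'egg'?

/noriŋob/

In [noriŋob] and [noriŋovɛ] the final segment of 'egg' alternates: [b] ~ [v].
Compare 'house', with invariant [v] in [ŋuʒonev] and [ŋuʒonevɛ]: an analysis with underlying /v/ and a rule producing [b] in isolation would wrongly predict alternation here too.
The underlying segment must be /b/; voiced stops become fricatives between vowels, yielding [v] there.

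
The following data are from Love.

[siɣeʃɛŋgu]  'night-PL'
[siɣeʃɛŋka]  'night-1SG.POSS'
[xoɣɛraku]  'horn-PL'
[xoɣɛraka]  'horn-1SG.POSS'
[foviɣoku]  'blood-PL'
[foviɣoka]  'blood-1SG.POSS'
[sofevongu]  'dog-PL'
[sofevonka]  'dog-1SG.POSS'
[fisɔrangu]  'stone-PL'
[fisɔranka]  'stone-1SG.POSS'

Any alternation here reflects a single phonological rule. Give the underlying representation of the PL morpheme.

The PL suffix surfaces as [-gu] and [-ku], depending on the final segment of the stem.
By contrast the 1SG.POSS suffix keeps its initial [k] throughout — that segment must be underlying.
The PL suffix is therefore /-gu/ underlyingly, with post-vocalic devoicing: voiced stops become voiceless after a vowel.

/-gu/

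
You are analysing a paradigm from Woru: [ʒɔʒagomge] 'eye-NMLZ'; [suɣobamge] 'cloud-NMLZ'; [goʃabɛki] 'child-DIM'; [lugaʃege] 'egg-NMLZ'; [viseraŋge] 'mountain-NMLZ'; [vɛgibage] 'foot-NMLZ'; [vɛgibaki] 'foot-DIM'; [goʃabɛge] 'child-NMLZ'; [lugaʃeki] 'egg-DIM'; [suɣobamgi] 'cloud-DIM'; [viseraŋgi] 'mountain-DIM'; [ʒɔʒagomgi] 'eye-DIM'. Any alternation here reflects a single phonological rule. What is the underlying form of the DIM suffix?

/-ki/

The DIM morpheme has two allomorphs, [-gi] and [-ki].
The NMLZ suffix, which begins with [g], is invariant after every stem; so [g] is not altered by any rule here.
The DIM suffix is therefore /-ki/ underlyingly, with post-nasal voicing: voiceless stops become voiced after a nasal.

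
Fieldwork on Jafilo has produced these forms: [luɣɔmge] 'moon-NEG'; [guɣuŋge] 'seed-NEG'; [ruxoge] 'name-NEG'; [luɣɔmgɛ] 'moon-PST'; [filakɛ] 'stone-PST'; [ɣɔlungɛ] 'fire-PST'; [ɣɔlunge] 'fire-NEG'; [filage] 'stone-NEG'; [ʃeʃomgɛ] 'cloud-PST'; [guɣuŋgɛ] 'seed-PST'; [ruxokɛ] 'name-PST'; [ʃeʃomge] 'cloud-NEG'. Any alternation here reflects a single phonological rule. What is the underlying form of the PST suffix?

/-kɛ/

The PST morpheme has two allomorphs, [-gɛ] and [-kɛ].
By contrast the NEG suffix keeps its initial [g] throughout — that segment must be underlying.
The PST suffix is therefore /-kɛ/ underlyingly, with post-nasal voicing: voiceless stops become voiced after a nasal.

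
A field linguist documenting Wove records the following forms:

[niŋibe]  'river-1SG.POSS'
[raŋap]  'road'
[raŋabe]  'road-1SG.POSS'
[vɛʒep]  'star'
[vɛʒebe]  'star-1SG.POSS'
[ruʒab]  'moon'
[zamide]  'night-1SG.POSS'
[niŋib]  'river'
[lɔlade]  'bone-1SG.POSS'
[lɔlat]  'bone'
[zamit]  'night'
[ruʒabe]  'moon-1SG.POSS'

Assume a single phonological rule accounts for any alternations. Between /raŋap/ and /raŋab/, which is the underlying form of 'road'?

The root 'road' surfaces as [raŋabe] and [raŋap], with a stem-final [b] ~ [p] alternation.
If /b/ were underlying and a rule turned it into [p] in isolation, 'moon' would also alternate; but it has [b] in both [ruʒabe] and [ruʒab].
The alternation reflects intervocalic voicing: voiceless stops become voiced between vowels. /p/ is underlying.

/raŋap/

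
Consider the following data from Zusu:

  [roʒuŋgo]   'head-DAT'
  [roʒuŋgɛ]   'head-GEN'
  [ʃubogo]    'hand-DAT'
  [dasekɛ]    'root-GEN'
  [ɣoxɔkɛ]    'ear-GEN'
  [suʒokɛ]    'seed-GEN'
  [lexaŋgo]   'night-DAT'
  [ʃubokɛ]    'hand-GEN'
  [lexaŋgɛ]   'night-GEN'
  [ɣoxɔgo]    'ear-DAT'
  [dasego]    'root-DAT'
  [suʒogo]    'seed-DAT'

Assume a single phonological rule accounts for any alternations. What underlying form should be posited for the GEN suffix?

The GEN suffix surfaces as [-gɛ] and [-kɛ], depending on the final segment of the stem.
By contrast the DAT suffix keeps its initial [g] throughout — that segment must be underlying.
The GEN suffix is therefore /-kɛ/ underlyingly, with post-nasal voicing: voiceless stops become voiced after a nasal.

/-kɛ/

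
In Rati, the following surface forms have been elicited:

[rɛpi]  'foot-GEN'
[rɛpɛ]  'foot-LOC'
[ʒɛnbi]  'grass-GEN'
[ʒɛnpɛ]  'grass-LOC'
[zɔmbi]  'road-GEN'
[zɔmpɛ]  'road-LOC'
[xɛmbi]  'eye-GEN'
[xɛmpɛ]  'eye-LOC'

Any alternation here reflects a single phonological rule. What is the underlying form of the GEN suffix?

/-bi/

The GEN morpheme has two allomorphs, [-bi] and [-pi].
By contrast the LOC suffix keeps its initial [p] throughout — that segment must be underlying.
So the underlying form is /-bi/, and voiced stops become voiceless after a vowel.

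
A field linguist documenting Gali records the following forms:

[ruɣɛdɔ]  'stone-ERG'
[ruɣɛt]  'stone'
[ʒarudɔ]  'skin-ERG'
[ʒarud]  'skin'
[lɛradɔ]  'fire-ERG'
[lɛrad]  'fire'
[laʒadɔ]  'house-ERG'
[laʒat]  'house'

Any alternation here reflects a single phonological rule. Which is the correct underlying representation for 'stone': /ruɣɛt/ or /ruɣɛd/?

/ruɣɛt/

The root 'stone' surfaces as [ruɣɛdɔ] and [ruɣɛt], with a stem-final [d] ~ [t] alternation.
But 'fire' keeps [d] in both environments ([lɛradɔ], [lɛrad]), so there is no rule changing /d/ to [t] in isolation.
The alternation reflects intervocalic voicing: voiceless stops become voiced between vowels. /t/ is underlying.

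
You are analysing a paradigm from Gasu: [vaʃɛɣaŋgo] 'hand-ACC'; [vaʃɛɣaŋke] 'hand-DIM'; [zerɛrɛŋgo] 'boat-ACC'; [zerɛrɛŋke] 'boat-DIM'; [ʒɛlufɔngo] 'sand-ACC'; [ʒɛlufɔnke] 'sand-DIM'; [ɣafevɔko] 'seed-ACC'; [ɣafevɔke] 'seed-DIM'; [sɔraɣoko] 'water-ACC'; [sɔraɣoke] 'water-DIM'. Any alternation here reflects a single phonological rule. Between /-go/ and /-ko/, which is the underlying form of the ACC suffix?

/-go/

The ACC morpheme has two allomorphs, [-go] and [-ko].
The DIM suffix, which begins with [k], is invariant after every stem; so [k] is not altered by any rule here.
So the underlying form is /-go/, and voiced stops become voiceless after a vowel.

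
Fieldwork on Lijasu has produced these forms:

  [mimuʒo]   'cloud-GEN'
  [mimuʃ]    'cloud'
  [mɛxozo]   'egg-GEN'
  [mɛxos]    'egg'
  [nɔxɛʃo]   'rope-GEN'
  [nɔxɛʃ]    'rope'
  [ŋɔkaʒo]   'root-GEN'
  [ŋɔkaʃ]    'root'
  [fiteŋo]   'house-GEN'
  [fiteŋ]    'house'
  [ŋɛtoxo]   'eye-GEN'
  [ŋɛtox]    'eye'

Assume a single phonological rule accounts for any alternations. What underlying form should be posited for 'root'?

The root 'root' surfaces as [ŋɔkaʒo] and [ŋɔkaʃ], with a stem-final [ʒ] ~ [ʃ] alternation.
The stem 'rope' ([nɔxɛʃo], [nɔxɛʃ]) shows [ʃ] unchanged in both environments, so [ʃ] cannot be basic with [ʒ] derived before the GEN suffix.
The underlying segment must be /ʒ/; voiced obstruents become voiceless word-finally, yielding [ʃ] there.

/ŋɔkaʒ/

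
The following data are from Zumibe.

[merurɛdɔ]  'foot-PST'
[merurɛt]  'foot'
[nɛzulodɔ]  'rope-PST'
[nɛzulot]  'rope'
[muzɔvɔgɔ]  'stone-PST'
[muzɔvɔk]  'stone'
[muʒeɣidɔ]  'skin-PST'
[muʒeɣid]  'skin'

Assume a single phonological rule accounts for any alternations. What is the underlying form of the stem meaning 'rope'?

/nɛzulot/

'rope' shows [d] ~ [t] at the end of the stem ([nɛzulodɔ] vs [nɛzulot]).
But 'skin' keeps [d] in both environments ([muʒeɣidɔ], [muʒeɣid]), so there is no rule changing /d/ to [t] in isolation.
Therefore /t/ is basic and [d] is derived by intervocalic voicing (voiceless stops become voiced between vowels).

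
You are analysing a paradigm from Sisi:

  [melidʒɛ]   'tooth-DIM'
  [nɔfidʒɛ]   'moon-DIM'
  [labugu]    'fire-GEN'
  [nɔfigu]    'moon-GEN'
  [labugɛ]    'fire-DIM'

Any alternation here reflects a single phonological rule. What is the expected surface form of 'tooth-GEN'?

In [nɔfigu] and [nɔfidʒɛ] the final segment of 'moon' alternates: [g] ~ [dʒ].
Compare 'fire', with invariant [g] in [labugu] and [labugɛ]: an analysis with underlying /g/ and a rule producing [dʒ] before the DIM suffix would wrongly predict alternation here too.
The underlying segment must be /dʒ/; palato-alveolar /dʒ/ becomes [g] when no front vowel follows, yielding [g] there.
The one attested form of 'tooth', [melidʒɛ], shows underlying /melidʒ/. Applying the same rule when no front vowel follows gives [meligu].

[meligu]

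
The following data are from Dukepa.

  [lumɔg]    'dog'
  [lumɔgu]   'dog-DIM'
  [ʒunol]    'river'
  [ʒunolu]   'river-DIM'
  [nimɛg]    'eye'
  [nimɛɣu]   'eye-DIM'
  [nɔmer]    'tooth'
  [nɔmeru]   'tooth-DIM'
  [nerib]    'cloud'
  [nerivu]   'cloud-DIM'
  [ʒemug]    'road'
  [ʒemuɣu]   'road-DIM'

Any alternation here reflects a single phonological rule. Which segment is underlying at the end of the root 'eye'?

/ɣ/

The root 'eye' surfaces as [nimɛg] and [nimɛɣu], with a stem-final [g] ~ [ɣ] alternation.
The stem 'dog' ([lumɔg], [lumɔgu]) shows [g] unchanged in both environments, so [g] cannot be basic with [ɣ] derived before the DIM suffix.
The alternation reflects word-final hardening: voiced fricatives become stops word-finally. /ɣ/ is underlying.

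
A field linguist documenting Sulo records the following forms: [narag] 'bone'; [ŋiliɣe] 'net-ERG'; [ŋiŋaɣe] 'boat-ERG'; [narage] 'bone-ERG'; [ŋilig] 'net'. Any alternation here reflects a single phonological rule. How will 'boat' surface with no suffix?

[ŋiŋag]

'net' shows [ɣ] ~ [g] at the end of the stem ([ŋiliɣe] vs [ŋilig]).
If /g/ were underlying and a rule turned it into [ɣ] before the ERG suffix, 'bone' would also alternate; but it has [g] in both [narage] and [narag].
So /ɣ/ is underlying, and a rule of word-final hardening — voiced fricatives become stops word-finally — gives [g].
The one attested form of 'boat', [ŋiŋaɣe], shows underlying /ŋiŋaɣ/. Applying the same rule word-finally gives [ŋiŋag].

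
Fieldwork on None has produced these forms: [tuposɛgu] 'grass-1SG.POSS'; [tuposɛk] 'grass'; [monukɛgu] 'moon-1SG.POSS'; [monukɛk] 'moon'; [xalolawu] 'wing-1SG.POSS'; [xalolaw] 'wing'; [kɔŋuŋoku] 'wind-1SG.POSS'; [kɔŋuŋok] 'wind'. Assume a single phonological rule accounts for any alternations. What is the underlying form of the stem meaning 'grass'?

'grass' shows [g] ~ [k] at the end of the stem ([tuposɛgu] vs [tuposɛk]).
If /k/ were underlying and a rule turned it into [g] before the 1SG.POSS suffix, 'wind' would also alternate; but it has [k] in both [kɔŋuŋoku] and [kɔŋuŋok].
So /g/ is underlying, and a rule of word-final obstruent devoicing — voiced obstruents become voiceless word-finally — gives [k].

/tuposɛg/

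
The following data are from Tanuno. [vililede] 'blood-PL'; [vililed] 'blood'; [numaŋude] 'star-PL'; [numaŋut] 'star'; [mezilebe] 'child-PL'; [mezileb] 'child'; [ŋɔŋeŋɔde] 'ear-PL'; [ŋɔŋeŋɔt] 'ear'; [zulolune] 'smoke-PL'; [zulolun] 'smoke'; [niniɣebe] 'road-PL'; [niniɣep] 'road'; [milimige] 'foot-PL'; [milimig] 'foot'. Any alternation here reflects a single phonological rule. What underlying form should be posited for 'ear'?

/ŋɔŋeŋɔt/

'ear' shows [d] ~ [t] at the end of the stem ([ŋɔŋeŋɔde] vs [ŋɔŋeŋɔt]).
If /d/ were underlying and a rule turned it into [t] in isolation, 'blood' would also alternate; but it has [d] in both [vililede] and [vililed].
So /t/ is underlying, and a rule of intervocalic voicing — voiceless stops become voiced between vowels — gives [d].
So 'ear' = /ŋɔŋeŋɔt/.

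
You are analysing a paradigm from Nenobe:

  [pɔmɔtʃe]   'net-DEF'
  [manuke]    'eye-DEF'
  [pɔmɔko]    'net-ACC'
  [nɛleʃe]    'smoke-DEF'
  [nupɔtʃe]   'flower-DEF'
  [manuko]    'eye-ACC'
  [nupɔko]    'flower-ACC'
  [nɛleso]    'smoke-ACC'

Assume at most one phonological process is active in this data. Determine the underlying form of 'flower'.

/nupɔtʃ/

In [nupɔko] and [nupɔtʃe] the final segment of 'flower' alternates: [k] ~ [tʃ].
Compare 'eye', with invariant [k] in [manuko] and [manuke]: an analysis with underlying /k/ and a rule producing [tʃ] before the DEF suffix would wrongly predict alternation here too.
So /tʃ/ is underlying, and a rule of depalatalization — palato-alveolar /tʃ/ and /ʃ/ become [k] and [s] when no front vowel follows — gives [k].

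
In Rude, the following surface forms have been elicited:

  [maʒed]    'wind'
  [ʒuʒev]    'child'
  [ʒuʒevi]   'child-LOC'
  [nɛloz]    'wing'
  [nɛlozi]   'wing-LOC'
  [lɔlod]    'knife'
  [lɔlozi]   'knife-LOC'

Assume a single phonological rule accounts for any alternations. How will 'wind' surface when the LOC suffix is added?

The root 'knife' surfaces as [lɔlod] and [lɔlozi], with a stem-final [d] ~ [z] alternation.
If /z/ were underlying and a rule turned it into [d] in isolation, 'wing' would also alternate; but it has [z] in both [nɛloz] and [nɛlozi].
The underlying segment must be /d/; voiced stops become fricatives between vowels, yielding [z] there.
The one attested form of 'wind', [maʒed], shows underlying /maʒed/. Applying the same rule between vowels gives [maʒezi].

[maʒezi]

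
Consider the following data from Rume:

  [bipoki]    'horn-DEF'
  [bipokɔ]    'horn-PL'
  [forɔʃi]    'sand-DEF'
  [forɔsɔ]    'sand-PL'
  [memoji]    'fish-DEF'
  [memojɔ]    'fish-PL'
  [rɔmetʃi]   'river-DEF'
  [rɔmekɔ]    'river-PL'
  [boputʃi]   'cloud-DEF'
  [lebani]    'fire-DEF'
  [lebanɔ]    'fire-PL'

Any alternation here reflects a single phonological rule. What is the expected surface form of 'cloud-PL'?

The stem for 'river' ends in [tʃ] in [rɔmetʃi] but [k] in [rɔmekɔ].
If /k/ were underlying and a rule turned it into [tʃ] before the DEF suffix, 'horn' would also alternate; but it has [k] in both [bipoki] and [bipokɔ].
So /tʃ/ is underlying, and a rule of depalatalization — palato-alveolar /tʃ/ and /ʃ/ become [k] and [s] when no front vowel follows — gives [k].
The one attested form of 'cloud', [boputʃi], shows underlying /boputʃ/. Applying the same rule when no front vowel follows gives [bopukɔ].

[bopukɔ]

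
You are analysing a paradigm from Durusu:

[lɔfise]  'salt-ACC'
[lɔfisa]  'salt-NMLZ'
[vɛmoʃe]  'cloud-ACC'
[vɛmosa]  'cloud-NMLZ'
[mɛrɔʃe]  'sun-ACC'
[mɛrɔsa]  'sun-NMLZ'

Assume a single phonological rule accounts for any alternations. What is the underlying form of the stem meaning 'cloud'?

In [vɛmoʃe] and [vɛmosa] the final segment of 'cloud' alternates: [ʃ] ~ [s].
The stem 'salt' ([lɔfise], [lɔfisa]) shows [s] unchanged in both environments, so [s] cannot be basic with [ʃ] derived before the ACC suffix.
Therefore /ʃ/ is basic and [s] is derived by depalatalization (palato-alveolar /ʃ/ becomes [s] when no front vowel follows).

/vɛmoʃ/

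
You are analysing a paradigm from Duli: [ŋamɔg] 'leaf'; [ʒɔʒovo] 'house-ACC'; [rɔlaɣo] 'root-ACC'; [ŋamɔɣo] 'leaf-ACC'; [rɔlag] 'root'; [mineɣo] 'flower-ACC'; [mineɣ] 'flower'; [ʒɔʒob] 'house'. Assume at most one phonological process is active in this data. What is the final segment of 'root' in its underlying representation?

/g/

The stem for 'root' ends in [ɣ] in [rɔlaɣo] but [g] in [rɔlag].
But 'flower' keeps [ɣ] in both environments ([mineɣo], [mineɣ]), so there is no rule changing /ɣ/ to [g] in isolation.
The underlying segment must be /g/; voiced stops become fricatives between vowels, yielding [ɣ] there.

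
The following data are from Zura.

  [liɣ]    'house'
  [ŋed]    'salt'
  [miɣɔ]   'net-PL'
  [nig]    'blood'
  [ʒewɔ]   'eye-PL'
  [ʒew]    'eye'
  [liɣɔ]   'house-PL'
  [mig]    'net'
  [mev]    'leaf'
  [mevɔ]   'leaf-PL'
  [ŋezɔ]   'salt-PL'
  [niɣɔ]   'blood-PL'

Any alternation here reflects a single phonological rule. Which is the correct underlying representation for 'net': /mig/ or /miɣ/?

The stem for 'net' ends in [ɣ] in [miɣɔ] but [g] in [mig].
Compare 'house', with invariant [ɣ] in [liɣɔ] and [liɣ]: an analysis with underlying /ɣ/ and a rule producing [g] in isolation would wrongly predict alternation here too.
The underlying segment must be /g/; voiced stops become fricatives between vowels, yielding [ɣ] there.

/mig/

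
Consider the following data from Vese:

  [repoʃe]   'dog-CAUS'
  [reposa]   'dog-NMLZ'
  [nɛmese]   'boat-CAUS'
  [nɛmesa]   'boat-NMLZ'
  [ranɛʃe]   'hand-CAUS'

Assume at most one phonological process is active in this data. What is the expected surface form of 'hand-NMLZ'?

[ranɛsa]

'dog' shows [ʃ] ~ [s] at the end of the stem ([repoʃe] vs [reposa]).
But 'boat' keeps [s] in both environments ([nɛmese], [nɛmesa]), so there is no rule changing /s/ to [ʃ] before the CAUS suffix.
So /ʃ/ is underlying, and a rule of depalatalization — palato-alveolar /ʃ/ becomes [s] when no front vowel follows — gives [s].
The one attested form of 'hand', [ranɛʃe], shows underlying /ranɛʃ/. Applying the same rule when no front vowel follows gives [ranɛsa].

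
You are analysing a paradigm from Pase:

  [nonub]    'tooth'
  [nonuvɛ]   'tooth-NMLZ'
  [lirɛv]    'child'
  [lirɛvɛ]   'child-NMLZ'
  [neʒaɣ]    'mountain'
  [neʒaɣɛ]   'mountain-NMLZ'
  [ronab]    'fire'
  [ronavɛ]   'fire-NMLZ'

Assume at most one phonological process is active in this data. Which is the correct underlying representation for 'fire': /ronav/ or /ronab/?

/ronab/

In [ronab] and [ronavɛ] the final segment of 'fire' alternates: [b] ~ [v].
The stem 'child' ([lirɛv], [lirɛvɛ]) shows [v] unchanged in both environments, so [v] cannot be basic with [b] derived in isolation.
Therefore /b/ is basic and [v] is derived by intervocalic spirantization (voiced stops become fricatives between vowels).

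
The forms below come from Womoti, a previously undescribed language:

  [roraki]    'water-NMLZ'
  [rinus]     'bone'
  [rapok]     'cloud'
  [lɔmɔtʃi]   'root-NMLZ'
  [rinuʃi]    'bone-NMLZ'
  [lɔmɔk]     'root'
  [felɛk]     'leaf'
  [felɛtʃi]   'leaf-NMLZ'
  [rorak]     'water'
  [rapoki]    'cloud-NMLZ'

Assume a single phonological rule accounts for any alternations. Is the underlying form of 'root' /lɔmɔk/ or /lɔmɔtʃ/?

In [lɔmɔk] and [lɔmɔtʃi] the final segment of 'root' alternates: [k] ~ [tʃ].
Compare 'water', with invariant [k] in [rorak] and [roraki]: an analysis with underlying /k/ and a rule producing [tʃ] before the NMLZ suffix would wrongly predict alternation here too.
So /tʃ/ is underlying, and a rule of depalatalization — palato-alveolar /tʃ/ and /ʃ/ become [k] and [s] when no front vowel follows — gives [k].

/lɔmɔtʃ/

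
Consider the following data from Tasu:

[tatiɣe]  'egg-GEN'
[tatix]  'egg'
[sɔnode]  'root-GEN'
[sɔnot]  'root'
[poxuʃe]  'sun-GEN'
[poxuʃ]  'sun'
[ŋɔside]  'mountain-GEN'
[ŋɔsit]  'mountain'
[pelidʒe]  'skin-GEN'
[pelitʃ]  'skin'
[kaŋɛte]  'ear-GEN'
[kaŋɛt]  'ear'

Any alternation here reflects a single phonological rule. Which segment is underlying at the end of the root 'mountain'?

/d/

In [ŋɔside] and [ŋɔsit] the final segment of 'mountain' alternates: [d] ~ [t].
But 'ear' keeps [t] in both environments ([kaŋɛte], [kaŋɛt]), so there is no rule changing /t/ to [d] before the GEN suffix.
The underlying segment must be /d/; voiced obstruents become voiceless word-finally, yielding [t] there.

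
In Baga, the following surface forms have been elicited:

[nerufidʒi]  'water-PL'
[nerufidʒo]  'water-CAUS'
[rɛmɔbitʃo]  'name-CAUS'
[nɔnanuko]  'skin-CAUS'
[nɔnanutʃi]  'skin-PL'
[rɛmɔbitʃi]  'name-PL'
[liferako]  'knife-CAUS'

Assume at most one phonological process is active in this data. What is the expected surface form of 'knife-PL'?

[liferatʃi]

The root 'skin' surfaces as [nɔnanuko] and [nɔnanutʃi], with a stem-final [k] ~ [tʃ] alternation.
But 'name' keeps [tʃ] in both environments ([rɛmɔbitʃo], [rɛmɔbitʃi]), so there is no rule changing /tʃ/ to [k] before the CAUS suffix.
The alternation reflects palatalization before a front vowel: /k/ becomes palato-alveolar [tʃ] before a front vowel. /k/ is underlying.
The one attested form of 'knife', [liferako], shows underlying /liferak/. Applying the same rule before a front vowel gives [liferatʃi].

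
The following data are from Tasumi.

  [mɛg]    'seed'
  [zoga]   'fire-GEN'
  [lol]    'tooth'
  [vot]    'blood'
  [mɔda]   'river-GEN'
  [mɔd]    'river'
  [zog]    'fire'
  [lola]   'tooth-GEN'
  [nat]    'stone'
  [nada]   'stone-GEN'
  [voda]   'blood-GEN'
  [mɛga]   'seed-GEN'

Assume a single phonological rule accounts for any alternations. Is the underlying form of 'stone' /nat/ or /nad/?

In [nat] and [nada] the final segment of 'stone' alternates: [t] ~ [d].
But 'river' keeps [d] in both environments ([mɔd], [mɔda]), so there is no rule changing /d/ to [t] in isolation.
The underlying segment must be /t/; voiceless stops become voiced between vowels, yielding [d] there.

/nat/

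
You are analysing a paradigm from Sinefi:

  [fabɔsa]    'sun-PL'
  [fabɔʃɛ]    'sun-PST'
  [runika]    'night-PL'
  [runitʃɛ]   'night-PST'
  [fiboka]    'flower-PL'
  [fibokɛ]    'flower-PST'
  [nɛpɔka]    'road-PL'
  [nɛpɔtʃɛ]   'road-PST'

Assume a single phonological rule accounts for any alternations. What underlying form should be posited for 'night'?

/runitʃ/

The root 'night' surfaces as [runika] and [runitʃɛ], with a stem-final [k] ~ [tʃ] alternation.
If /k/ were underlying and a rule turned it into [tʃ] before the PST suffix, 'flower' would also alternate; but it has [k] in both [fiboka] and [fibokɛ].
Therefore /tʃ/ is basic and [k] is derived by depalatalization (palato-alveolar /tʃ/ and /ʃ/ become [k] and [s] when no front vowel follows).
The underlying form of 'night' is therefore /runitʃ/.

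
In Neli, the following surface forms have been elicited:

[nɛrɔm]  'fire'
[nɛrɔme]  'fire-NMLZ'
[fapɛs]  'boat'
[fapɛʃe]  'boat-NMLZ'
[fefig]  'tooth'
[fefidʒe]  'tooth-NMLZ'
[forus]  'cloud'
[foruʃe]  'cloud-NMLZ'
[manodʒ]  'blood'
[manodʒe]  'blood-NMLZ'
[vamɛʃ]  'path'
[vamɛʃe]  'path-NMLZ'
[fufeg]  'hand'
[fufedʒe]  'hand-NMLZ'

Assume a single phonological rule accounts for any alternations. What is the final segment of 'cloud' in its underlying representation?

The root 'cloud' surfaces as [forus] and [foruʃe], with a stem-final [s] ~ [ʃ] alternation.
The stem 'path' ([vamɛʃ], [vamɛʃe]) shows [ʃ] unchanged in both environments, so [ʃ] cannot be basic with [s] derived in isolation.
The alternation reflects palatalization before a front vowel: /g/ and /s/ become palato-alveolar [dʒ] and [ʃ] before a front vowel. /s/ is underlying.

/s/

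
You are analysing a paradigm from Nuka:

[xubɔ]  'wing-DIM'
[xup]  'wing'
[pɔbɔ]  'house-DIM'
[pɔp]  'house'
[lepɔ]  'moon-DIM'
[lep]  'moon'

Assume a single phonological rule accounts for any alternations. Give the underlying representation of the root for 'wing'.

In [xubɔ] and [xup] the final segment of 'wing' alternates: [b] ~ [p].
But 'moon' keeps [p] in both environments ([lepɔ], [lep]), so there is no rule changing /p/ to [b] before the DIM suffix.
So /b/ is underlying, and a rule of word-final obstruent devoicing — voiced obstruents become voiceless word-finally — gives [p].

/xub/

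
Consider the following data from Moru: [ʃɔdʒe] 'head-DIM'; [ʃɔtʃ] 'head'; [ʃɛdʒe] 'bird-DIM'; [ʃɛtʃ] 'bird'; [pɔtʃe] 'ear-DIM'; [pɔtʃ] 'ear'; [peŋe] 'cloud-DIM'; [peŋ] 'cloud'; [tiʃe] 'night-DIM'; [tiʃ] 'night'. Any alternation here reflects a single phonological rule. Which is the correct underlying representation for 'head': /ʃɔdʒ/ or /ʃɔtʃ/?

/ʃɔdʒ/

The stem for 'head' ends in [dʒ] in [ʃɔdʒe] but [tʃ] in [ʃɔtʃ].
But 'ear' keeps [tʃ] in both environments ([pɔtʃe], [pɔtʃ]), so there is no rule changing /tʃ/ to [dʒ] before the DIM suffix.
So /dʒ/ is underlying, and a rule of word-final obstruent devoicing — voiced obstruents become voiceless word-finally — gives [tʃ].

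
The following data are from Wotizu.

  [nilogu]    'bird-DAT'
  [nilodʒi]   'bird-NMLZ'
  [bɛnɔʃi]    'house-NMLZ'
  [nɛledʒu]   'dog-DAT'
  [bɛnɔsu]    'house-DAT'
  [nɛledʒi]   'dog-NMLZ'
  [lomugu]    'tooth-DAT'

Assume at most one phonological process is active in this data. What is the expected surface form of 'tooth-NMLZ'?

[lomudʒi]

The stem for 'bird' ends in [g] in [nilogu] but [dʒ] in [nilodʒi].
But 'dog' keeps [dʒ] in both environments ([nɛledʒu], [nɛledʒi]), so there is no rule changing /dʒ/ to [g] before the DAT suffix.
The underlying segment must be /g/; /g/ and /s/ become palato-alveolar [dʒ] and [ʃ] before a front vowel, yielding [dʒ] there.
From [lomugu] the stem 'tooth' is /lomug/; before a front vowel this yields [lomudʒi].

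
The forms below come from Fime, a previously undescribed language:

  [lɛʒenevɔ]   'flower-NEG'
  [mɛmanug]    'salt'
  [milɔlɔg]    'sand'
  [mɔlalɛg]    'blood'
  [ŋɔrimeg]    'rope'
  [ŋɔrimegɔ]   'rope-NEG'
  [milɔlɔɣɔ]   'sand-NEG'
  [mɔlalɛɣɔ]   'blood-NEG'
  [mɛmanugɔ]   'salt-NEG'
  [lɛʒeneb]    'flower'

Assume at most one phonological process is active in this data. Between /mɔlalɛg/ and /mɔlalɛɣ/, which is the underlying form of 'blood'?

The stem for 'blood' ends in [g] in [mɔlalɛg] but [ɣ] in [mɔlalɛɣɔ].
Compare 'rope', with invariant [g] in [ŋɔrimeg] and [ŋɔrimegɔ]: an analysis with underlying /g/ and a rule producing [ɣ] before the NEG suffix would wrongly predict alternation here too.
The underlying segment must be /ɣ/; voiced fricatives become stops word-finally, yielding [g] there.

/mɔlalɛɣ/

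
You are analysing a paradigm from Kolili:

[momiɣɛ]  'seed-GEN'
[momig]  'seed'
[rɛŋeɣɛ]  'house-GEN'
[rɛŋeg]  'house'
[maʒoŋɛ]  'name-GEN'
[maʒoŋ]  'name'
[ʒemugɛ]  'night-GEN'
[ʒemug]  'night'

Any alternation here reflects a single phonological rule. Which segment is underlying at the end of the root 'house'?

'house' shows [ɣ] ~ [g] at the end of the stem ([rɛŋeɣɛ] vs [rɛŋeg]).
But 'night' keeps [g] in both environments ([ʒemugɛ], [ʒemug]), so there is no rule changing /g/ to [ɣ] before the GEN suffix.
Therefore /ɣ/ is basic and [g] is derived by word-final hardening (voiced fricatives become stops word-finally).

/ɣ/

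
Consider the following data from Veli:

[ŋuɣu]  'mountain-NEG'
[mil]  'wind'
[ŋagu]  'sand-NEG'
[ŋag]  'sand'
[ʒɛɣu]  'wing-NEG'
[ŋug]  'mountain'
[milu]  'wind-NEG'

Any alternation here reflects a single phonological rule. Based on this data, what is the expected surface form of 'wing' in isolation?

'mountain' shows [g] ~ [ɣ] at the end of the stem ([ŋug] vs [ŋuɣu]).
If /g/ were underlying and a rule turned it into [ɣ] before the NEG suffix, 'sand' would also alternate; but it has [g] in both [ŋag] and [ŋagu].
The alternation reflects word-final hardening: voiced fricatives become stops word-finally. /ɣ/ is underlying.
From [ʒɛɣu] the stem 'wing' is /ʒɛɣ/; word-finally this yields [ʒɛg].

[ʒɛg]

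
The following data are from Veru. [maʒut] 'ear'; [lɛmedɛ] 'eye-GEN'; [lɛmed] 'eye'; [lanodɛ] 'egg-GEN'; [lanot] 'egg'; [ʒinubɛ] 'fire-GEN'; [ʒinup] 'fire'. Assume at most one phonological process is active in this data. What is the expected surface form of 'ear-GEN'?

The stem for 'egg' ends in [d] in [lanodɛ] but [t] in [lanot].
Compare 'eye', with invariant [d] in [lɛmedɛ] and [lɛmed]: an analysis with underlying /d/ and a rule producing [t] in isolation would wrongly predict alternation here too.
So /t/ is underlying, and a rule of intervocalic voicing — voiceless stops become voiced between vowels — gives [d].
From [maʒut] the stem 'ear' is /maʒut/; between vowels this yields [maʒudɛ].

[maʒudɛ]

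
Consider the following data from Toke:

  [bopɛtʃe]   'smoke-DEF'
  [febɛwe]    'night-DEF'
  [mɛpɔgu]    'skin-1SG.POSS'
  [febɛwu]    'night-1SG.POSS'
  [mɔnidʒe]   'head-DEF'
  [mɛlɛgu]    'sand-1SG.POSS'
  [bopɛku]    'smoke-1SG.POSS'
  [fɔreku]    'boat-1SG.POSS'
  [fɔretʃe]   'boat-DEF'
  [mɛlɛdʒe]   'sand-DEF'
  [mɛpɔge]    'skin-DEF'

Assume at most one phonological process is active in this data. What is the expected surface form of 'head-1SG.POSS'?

In [mɛlɛgu] and [mɛlɛdʒe] the final segment of 'sand' alternates: [g] ~ [dʒ].
If /g/ were underlying and a rule turned it into [dʒ] before the DEF suffix, 'skin' would also alternate; but it has [g] in both [mɛpɔgu] and [mɛpɔge].
So /dʒ/ is underlying, and a rule of depalatalization — palato-alveolar /tʃ/ and /dʒ/ become [k] and [g] when no front vowel follows — gives [g].
The one attested form of 'head', [mɔnidʒe], shows underlying /mɔnidʒ/. Applying the same rule when no front vowel follows gives [mɔnigu].

[mɔnigu]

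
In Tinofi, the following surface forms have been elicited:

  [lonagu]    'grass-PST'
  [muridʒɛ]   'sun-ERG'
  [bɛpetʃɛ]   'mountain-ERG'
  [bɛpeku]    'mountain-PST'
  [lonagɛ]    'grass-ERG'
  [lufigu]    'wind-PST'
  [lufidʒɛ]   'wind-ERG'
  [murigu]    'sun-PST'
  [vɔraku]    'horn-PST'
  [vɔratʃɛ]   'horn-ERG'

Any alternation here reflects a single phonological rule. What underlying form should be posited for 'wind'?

The root 'wind' surfaces as [lufidʒɛ] and [lufigu], with a stem-final [dʒ] ~ [g] alternation.
Compare 'grass', with invariant [g] in [lonagɛ] and [lonagu]: an analysis with underlying /g/ and a rule producing [dʒ] before the ERG suffix would wrongly predict alternation here too.
The underlying segment must be /dʒ/; palato-alveolar /tʃ/ and /dʒ/ become [k] and [g] when no front vowel follows, yielding [g] there.
Hence 'wind' is /lufidʒ/ underlyingly.

/lufidʒ/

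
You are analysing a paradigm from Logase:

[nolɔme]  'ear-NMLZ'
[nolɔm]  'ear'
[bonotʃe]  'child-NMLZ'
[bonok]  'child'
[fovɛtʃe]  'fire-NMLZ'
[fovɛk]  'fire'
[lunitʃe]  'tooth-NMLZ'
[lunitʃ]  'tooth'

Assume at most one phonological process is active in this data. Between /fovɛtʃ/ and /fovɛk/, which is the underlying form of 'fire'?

The root 'fire' surfaces as [fovɛtʃe] and [fovɛk], with a stem-final [tʃ] ~ [k] alternation.
Compare 'tooth', with invariant [tʃ] in [lunitʃe] and [lunitʃ]: an analysis with underlying /tʃ/ and a rule producing [k] in isolation would wrongly predict alternation here too.
Therefore /k/ is basic and [tʃ] is derived by palatalization before a front vowel (/k/ becomes palato-alveolar [tʃ] before a front vowel).

/fovɛk/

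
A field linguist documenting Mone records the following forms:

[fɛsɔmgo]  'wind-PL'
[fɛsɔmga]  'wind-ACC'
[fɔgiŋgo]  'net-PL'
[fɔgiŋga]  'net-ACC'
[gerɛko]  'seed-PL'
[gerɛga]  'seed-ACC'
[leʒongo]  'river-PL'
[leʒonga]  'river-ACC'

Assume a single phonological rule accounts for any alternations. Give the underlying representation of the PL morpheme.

/-ko/

The PL suffix surfaces as [-go] and [-ko], depending on the final segment of the stem.
By contrast the ACC suffix keeps its initial [g] throughout — that segment must be underlying.
So the underlying form is /-ko/, and voiceless stops become voiced after a nasal.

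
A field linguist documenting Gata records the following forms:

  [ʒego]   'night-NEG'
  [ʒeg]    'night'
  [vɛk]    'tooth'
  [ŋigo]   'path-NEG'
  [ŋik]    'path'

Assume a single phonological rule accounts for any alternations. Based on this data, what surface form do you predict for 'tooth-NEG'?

[vɛgo]

'path' shows [g] ~ [k] at the end of the stem ([ŋigo] vs [ŋik]).
If /g/ were underlying and a rule turned it into [k] in isolation, 'night' would also alternate; but it has [g] in both [ʒego] and [ʒeg].
Therefore /k/ is basic and [g] is derived by intervocalic voicing (voiceless stops become voiced between vowels).
The one attested form of 'tooth', [vɛk], shows underlying /vɛk/. Applying the same rule between vowels gives [vɛgo].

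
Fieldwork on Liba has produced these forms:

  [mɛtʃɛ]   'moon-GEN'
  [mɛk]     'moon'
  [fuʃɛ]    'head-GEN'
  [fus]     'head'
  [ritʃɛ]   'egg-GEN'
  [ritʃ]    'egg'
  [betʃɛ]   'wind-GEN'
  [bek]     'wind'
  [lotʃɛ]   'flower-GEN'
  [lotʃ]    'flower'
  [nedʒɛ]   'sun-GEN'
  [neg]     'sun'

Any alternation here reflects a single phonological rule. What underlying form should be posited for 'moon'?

/mɛk/

'moon' shows [tʃ] ~ [k] at the end of the stem ([mɛtʃɛ] vs [mɛk]).
The stem 'egg' ([ritʃɛ], [ritʃ]) shows [tʃ] unchanged in both environments, so [tʃ] cannot be basic with [k] derived in isolation.
The alternation reflects palatalization before a front vowel: /k/, /g/ and /s/ become palato-alveolar [tʃ], [dʒ] and [ʃ] before a front vowel. /k/ is underlying.
So 'moon' = /mɛk/.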